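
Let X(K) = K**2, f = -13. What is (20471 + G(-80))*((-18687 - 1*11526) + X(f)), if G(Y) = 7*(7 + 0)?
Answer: -616502880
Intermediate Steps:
G(Y) = 49 (G(Y) = 7*7 = 49)
(20471 + G(-80))*((-18687 - 1*11526) + X(f)) = (20471 + 49)*((-18687 - 1*11526) + (-13)**2) = 20520*((-18687 - 11526) + 169) = 20520*(-30213 + 169) = 20520*(-30044) = -616502880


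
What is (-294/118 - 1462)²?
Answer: 7465824025/3481 ≈ 2.1447e+6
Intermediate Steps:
(-294/118 - 1462)² = (-294*1/118 - 1462)² = (-147/59 - 1462)² = (-86405/59)² = 7465824025/3481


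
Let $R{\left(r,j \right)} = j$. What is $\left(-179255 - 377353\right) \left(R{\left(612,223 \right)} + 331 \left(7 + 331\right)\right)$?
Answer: $-62396313408$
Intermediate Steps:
$\left(-179255 - 377353\right) \left(R{\left(612,223 \right)} + 331 \left(7 + 331\right)\right) = \left(-179255 - 377353\right) \left(223 + 331 \left(7 + 331\right)\right) = - 556608 \left(223 + 331 \cdot 338\right) = - 556608 \left(223 + 111878\right) = \left(-556608\right) 112101 = -62396313408$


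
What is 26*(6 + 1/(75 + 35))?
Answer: 8593/55 ≈ 156.24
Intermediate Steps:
26*(6 + 1/(75 + 35)) = 26*(6 + 1/110) = 26*(661/110) = 8593/55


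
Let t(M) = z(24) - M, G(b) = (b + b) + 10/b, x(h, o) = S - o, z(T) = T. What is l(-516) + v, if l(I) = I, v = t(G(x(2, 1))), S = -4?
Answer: -480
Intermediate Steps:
x(h, o) = -4 - o
G(b) = 2*b + 10/b
t(M) = 24 - M
v = 36 (v = 24 - (2*(-4 - 1*1) + 10/(-4 - 1*1)) = 24 - (2*(-4 - 1) + 10/(-4 - 1)) = 24 - (2*(-5) + 10/(-5)) = 24 - (-10 + 10*(-1/5)) = 24 - (-10 - 2) = 24 - 1*(-12) = 24 + 12 = 36)
l(-516) + v = -516 + 36 = -480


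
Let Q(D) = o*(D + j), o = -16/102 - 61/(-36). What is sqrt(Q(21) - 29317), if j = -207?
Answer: I*sqrt(307989510)/102 ≈ 172.06*I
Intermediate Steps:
o = 941/612 (o = -16*1/102 - 61*(-1/36) = -8/51 + 61/36 = 941/612 ≈ 1.5376)
Q(D) = -21643/68 + 941*D/612 (Q(D) = 941*(D - 207)/612 = 941*(-207 + D)/612 = -21643/68 + 941*D/612)
sqrt(Q(21) - 29317) = sqrt((-21643/68 + (941/612)*21) - 29317) = sqrt((-21643/68 + 6587/204) - 29317) = sqrt(-29171/102 - 29317) = sqrt(-3019505/102) = I*sqrt(307989510)/102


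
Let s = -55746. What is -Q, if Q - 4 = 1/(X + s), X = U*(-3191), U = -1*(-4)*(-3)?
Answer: -69815/17454 ≈ -3.9999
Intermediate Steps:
U = -12 (U = 4*(-3) = -12)
X = 38292 (X = -12*(-3191) = 38292)
Q = 69815/17454 (Q = 4 + 1/(38292 - 55746) = 4 + 1/(-17454) = 4 - 1/17454 = 69815/17454 ≈ 3.9999)
-Q = -1*69815/17454 = -69815/17454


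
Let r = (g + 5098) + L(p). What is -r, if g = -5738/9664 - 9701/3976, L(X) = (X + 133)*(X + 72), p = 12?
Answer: -274741065/15904 ≈ -17275.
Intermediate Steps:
L(X) = (72 + X)*(133 + X) (L(X) = (133 + X)*(72 + X) = (72 + X)*(133 + X))
g = -48247/15904 (g = -5738*1/9664 - 9701*1/3976 = -19/32 - 9701/3976 = -48247/15904 ≈ -3.0336)
r = 274741065/15904 (r = (-48247/15904 + 5098) + (9576 + 12² + 205*12) = 81030345/15904 + (9576 + 144 + 2460) = 81030345/15904 + 12180 = 274741065/15904 ≈ 17275.)
-r = -1*274741065/15904 = -274741065/15904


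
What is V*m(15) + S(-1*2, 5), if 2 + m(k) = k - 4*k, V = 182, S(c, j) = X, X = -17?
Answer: -8571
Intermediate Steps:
S(c, j) = -17
m(k) = -2 - 3*k (m(k) = -2 + (k - 4*k) = -2 - 3*k)
V*m(15) + S(-1*2, 5) = 182*(-2 - 3*15) - 17 = 182*(-2 - 45) - 17 = 182*(-47) - 17 = -8554 - 17 = -8571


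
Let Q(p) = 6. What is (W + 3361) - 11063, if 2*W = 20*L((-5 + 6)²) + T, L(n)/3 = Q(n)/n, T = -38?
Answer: -7541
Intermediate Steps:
L(n) = 18/n (L(n) = 3*(6/n) = 18/n)
W = 161 (W = (20*(18/((-5 + 6)²)) - 38)/2 = (20*(18/(1²)) - 38)/2 = (20*(18/1) - 38)/2 = (20*(18*1) - 38)/2 = (20*18 - 38)/2 = (360 - 38)/2 = (½)*322 = 161)
(W + 3361) - 11063 = (161 + 3361) - 11063 = 3522 - 11063 = -7541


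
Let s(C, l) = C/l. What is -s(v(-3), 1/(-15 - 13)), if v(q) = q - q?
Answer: 0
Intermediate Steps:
v(q) = 0
-s(v(-3), 1/(-15 - 13)) = -0/(1/(-15 - 13)) = -0/(1/(-28)) = -0/(-1/28) = -0*(-28) = -1*0 = 0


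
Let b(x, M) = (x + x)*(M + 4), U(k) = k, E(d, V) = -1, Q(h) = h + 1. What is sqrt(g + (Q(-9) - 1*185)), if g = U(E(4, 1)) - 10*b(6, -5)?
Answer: I*sqrt(74) ≈ 8.6023*I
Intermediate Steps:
Q(h) = 1 + h
b(x, M) = 2*x*(4 + M) (b(x, M) = (2*x)*(4 + M) = 2*x*(4 + M))
g = 119 (g = -1 - 20*6*(4 - 5) = -1 - 20*6*(-1) = -1 - 10*(-12) = -1 + 120 = 119)
sqrt(g + (Q(-9) - 1*185)) = sqrt(119 + ((1 - 9) - 1*185)) = sqrt(119 + (-8 - 185)) = sqrt(119 - 193) = sqrt(-74) = I*sqrt(74)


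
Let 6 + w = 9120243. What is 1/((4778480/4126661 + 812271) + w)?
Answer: 589523/5855442596324 ≈ 1.0068e-7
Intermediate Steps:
w = 9120237 (w = -6 + 9120243 = 9120237)
1/((4778480/4126661 + 812271) + w) = 1/((4778480/4126661 + 812271) + 9120237) = 1/((4778480*(1/4126661) + 812271) + 9120237) = 1/((682640/589523 + 812271) + 9120237) = 1/(478853119373/589523 + 9120237) = 1/(5855442596324/589523) = 589523/5855442596324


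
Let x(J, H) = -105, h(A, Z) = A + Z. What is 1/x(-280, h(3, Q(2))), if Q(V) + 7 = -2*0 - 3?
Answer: -1/105 ≈ -0.0095238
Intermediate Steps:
Q(V) = -10 (Q(V) = -7 + (-2*0 - 3) = -7 + (0 - 3) = -7 - 3 = -10)
1/x(-280, h(3, Q(2))) = 1/(-105) = -1/105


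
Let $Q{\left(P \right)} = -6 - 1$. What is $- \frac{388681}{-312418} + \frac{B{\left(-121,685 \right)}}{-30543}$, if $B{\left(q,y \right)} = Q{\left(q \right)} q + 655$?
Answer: $\frac{11402231947}{9542182974} \approx 1.1949$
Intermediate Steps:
$Q{\left(P \right)} = -7$ ($Q{\left(P \right)} = -6 - 1 = -7$)
$B{\left(q,y \right)} = 655 - 7 q$ ($B{\left(q,y \right)} = - 7 q + 655 = 655 - 7 q$)
$- \frac{388681}{-312418} + \frac{B{\left(-121,685 \right)}}{-30543} = - \frac{388681}{-312418} + \frac{655 - -847}{-30543} = \left(-388681\right) \left(- \frac{1}{312418}\right) + \left(655 + 847\right) \left(- \frac{1}{30543}\right) = \frac{388681}{312418} + 1502 \left(- \frac{1}{30543}\right) = \frac{388681}{312418} - \frac{1502}{30543} = \frac{11402231947}{9542182974}$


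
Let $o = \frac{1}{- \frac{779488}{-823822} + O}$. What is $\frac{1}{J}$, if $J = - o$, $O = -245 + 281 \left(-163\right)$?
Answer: $\frac{18967287984}{411911} \approx 46047.0$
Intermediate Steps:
$O = -46048$ ($O = -245 - 45803 = -46048$)
$o = - \frac{411911}{18967287984}$ ($o = \frac{1}{- \frac{779488}{-823822} - 46048} = \frac{1}{\left(-779488\right) \left(- \frac{1}{823822}\right) - 46048} = \frac{1}{\frac{389744}{411911} - 46048} = \frac{1}{- \frac{18967287984}{411911}} = - \frac{411911}{18967287984} \approx -2.1717 \cdot 10^{-5}$)
$J = \frac{411911}{18967287984}$ ($J = \left(-1\right) \left(- \frac{411911}{18967287984}\right) = \frac{411911}{18967287984} \approx 2.1717 \cdot 10^{-5}$)
$\frac{1}{J} = \frac{1}{\frac{411911}{18967287984}} = \frac{18967287984}{411911}$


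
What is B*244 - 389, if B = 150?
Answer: 36211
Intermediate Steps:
B*244 - 389 = 150*244 - 389 = 36600 - 389 = 36211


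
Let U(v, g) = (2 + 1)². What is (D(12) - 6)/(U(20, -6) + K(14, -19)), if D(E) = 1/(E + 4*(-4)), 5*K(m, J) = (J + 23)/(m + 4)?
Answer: -1125/1628 ≈ -0.69103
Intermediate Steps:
K(m, J) = (23 + J)/(5*(4 + m)) (K(m, J) = ((J + 23)/(m + 4))/5 = ((23 + J)/(4 + m))/5 = (23 + J)/(5*(4 + m)))
D(E) = 1/(-16 + E) (D(E) = 1/(E - 16) = 1/(-16 + E))
U(v, g) = 9 (U(v, g) = 3² = 9)
(D(12) - 6)/(U(20, -6) + K(14, -19)) = (1/(-16 + 12) - 6)/(9 + (23 - 19)/(5*(4 + 14))) = (1/(-4) - 6)/(9 + (⅕)*4/18) = (-¼ - 6)/(9 + (⅕)*(1/18)*4) = -25/(4*(9 + 2/45)) = -25/(4*407/45) = -25/4*45/407 = -1125/1628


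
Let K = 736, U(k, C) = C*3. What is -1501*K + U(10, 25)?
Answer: -1104661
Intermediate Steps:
U(k, C) = 3*C
-1501*K + U(10, 25) = -1501*736 + 3*25 = -1104736 + 75 = -1104661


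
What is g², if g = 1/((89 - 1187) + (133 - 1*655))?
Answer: 1/2624400 ≈ 3.8104e-7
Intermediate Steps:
g = -1/1620 (g = 1/(-1098 + (133 - 655)) = 1/(-1098 - 522) = 1/(-1620) = -1/1620 ≈ -0.00061728)
g² = (-1/1620)² = 1/2624400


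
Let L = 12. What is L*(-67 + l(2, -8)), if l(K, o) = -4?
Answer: -852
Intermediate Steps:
L*(-67 + l(2, -8)) = 12*(-67 - 4) = 12*(-71) = -852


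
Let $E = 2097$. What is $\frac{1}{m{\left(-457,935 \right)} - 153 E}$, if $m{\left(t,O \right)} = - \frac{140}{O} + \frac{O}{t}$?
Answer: $- \frac{85459}{27418938660} \approx -3.1168 \cdot 10^{-6}$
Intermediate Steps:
$\frac{1}{m{\left(-457,935 \right)} - 153 E} = \frac{1}{\left(- \frac{140}{935} + \frac{935}{-457}\right) - 320841} = \frac{1}{\left(\left(-140\right) \frac{1}{935} + 935 \left(- \frac{1}{457}\right)\right) - 320841} = \frac{1}{\left(- \frac{28}{187} - \frac{935}{457}\right) - 320841} = \frac{1}{- \frac{187641}{85459} - 320841} = \frac{1}{- \frac{27418938660}{85459}} = - \frac{85459}{27418938660}$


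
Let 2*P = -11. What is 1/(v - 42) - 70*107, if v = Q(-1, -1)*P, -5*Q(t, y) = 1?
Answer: -3063420/409 ≈ -7490.0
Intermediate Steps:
P = -11/2 (P = (½)*(-11) = -11/2 ≈ -5.5000)
Q(t, y) = -⅕ (Q(t, y) = -⅕*1 = -⅕)
v = 11/10 (v = -⅕*(-11/2) = 11/10 ≈ 1.1000)
1/(v - 42) - 70*107 = 1/(11/10 - 42) - 70*107 = 1/(-409/10) - 7490 = -10/409 - 7490 = -3063420/409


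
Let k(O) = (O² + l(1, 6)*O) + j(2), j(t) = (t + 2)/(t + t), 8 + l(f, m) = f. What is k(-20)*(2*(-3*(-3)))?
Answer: 9738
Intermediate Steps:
l(f, m) = -8 + f
j(t) = (2 + t)/(2*t) (j(t) = (2 + t)/((2*t)) = (2 + t)*(1/(2*t)) = (2 + t)/(2*t))
k(O) = 1 + O² - 7*O (k(O) = (O² + (-8 + 1)*O) + (½)*(2 + 2)/2 = (O² - 7*O) + (½)*(½)*4 = (O² - 7*O) + 1 = 1 + O² - 7*O)
k(-20)*(2*(-3*(-3))) = (1 + (-20)² - 7*(-20))*(2*(-3*(-3))) = (1 + 400 + 140)*(2*9) = 541*18 = 9738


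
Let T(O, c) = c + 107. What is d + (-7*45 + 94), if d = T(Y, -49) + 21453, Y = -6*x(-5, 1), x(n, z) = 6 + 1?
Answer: 21290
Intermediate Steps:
x(n, z) = 7
Y = -42 (Y = -6*7 = -42)
T(O, c) = 107 + c
d = 21511 (d = (107 - 49) + 21453 = 58 + 21453 = 21511)
d + (-7*45 + 94) = 21511 + (-7*45 + 94) = 21511 + (-315 + 94) = 21511 - 221 = 21290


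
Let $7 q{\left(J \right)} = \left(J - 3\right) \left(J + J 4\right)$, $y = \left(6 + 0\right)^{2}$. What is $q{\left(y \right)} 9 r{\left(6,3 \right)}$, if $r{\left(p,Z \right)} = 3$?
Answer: $\frac{160380}{7} \approx 22911.0$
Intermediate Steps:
$y = 36$ ($y = 6^{2} = 36$)
$q{\left(J \right)} = \frac{5 J \left(-3 + J\right)}{7}$ ($q{\left(J \right)} = \frac{\left(J - 3\right) \left(J + J 4\right)}{7} = \frac{\left(-3 + J\right) \left(J + 4 J\right)}{7} = \frac{\left(-3 + J\right) 5 J}{7} = \frac{5 J \left(-3 + J\right)}{7}$)
$q{\left(y \right)} 9 r{\left(6,3 \right)} = \frac{5}{7} \cdot 36 \left(-3 + 36\right) 9 \cdot 3 = \frac{5}{7} \cdot 36 \cdot 33 \cdot 9 \cdot 3 = \frac{5940}{7} \cdot 9 \cdot 3 = \frac{53460}{7} \cdot 3 = \frac{160380}{7}$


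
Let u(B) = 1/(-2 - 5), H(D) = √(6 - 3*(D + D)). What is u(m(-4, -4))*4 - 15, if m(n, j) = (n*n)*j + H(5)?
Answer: -109/7 ≈ -15.571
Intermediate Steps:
H(D) = √(6 - 6*D)
m(n, j) = j*n² + 2*I*√6 (m(n, j) = (n*n)*j + √(6 - 6*5) = n²*j + √(6 - 30) = j*n² + √(-24) = j*n² + 2*I*√6)
u(B) = -⅐ (u(B) = 1/(-7) = -⅐)
u(m(-4, -4))*4 - 15 = -⅐*4 - 15 = -4/7 - 15 = -109/7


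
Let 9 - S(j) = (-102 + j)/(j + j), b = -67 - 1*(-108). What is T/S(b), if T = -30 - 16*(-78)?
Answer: 99876/799 ≈ 125.00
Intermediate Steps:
b = 41 (b = -67 + 108 = 41)
S(j) = 9 - (-102 + j)/(2*j) (S(j) = 9 - (-102 + j)/(j + j) = 9 - (-102 + j)/(2*j))
T = 1218 (T = -30 + 1248 = 1218)
T/S(b) = 1218/(17/2 + 51/41) = 1218/(799/82) = 1218*(82/799) = 99876/799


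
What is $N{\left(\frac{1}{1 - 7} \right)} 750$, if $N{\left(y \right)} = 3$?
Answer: $2250$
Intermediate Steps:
$N{\left(\frac{1}{1 - 7} \right)} 750 = 3 \cdot 750 = 2250$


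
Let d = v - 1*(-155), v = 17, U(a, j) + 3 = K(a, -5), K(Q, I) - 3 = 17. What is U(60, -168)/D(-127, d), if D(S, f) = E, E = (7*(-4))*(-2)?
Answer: 17/56 ≈ 0.30357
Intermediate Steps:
K(Q, I) = 20 (K(Q, I) = 3 + 17 = 20)
U(a, j) = 17 (U(a, j) = -3 + 20 = 17)
d = 172 (d = 17 - 1*(-155) = 17 + 155 = 172)
E = 56 (E = -28*(-2) = 56)
D(S, f) = 56
U(60, -168)/D(-127, d) = 17/56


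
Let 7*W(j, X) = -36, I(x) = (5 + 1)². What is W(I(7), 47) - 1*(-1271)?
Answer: 8861/7 ≈ 1265.9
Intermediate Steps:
I(x) = 36 (I(x) = 6² = 36)
W(j, X) = -36/7 (W(j, X) = (⅐)*(-36) = -36/7)
W(I(7), 47) - 1*(-1271) = -36/7 - 1*(-1271) = -36/7 + 1271 = 8861/7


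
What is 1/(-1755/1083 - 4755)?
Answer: -361/1717140 ≈ -0.00021023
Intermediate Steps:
1/(-1755/1083 - 4755) = 1/(-1755*1/1083 - 4755) = 1/(-585/361 - 4755) = 1/(-1717140/361) = -361/1717140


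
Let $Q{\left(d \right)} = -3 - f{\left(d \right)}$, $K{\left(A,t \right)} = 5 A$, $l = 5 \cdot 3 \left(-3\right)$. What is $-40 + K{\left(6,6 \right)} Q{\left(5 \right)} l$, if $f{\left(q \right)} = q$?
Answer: $10760$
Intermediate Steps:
$l = -45$ ($l = 15 \left(-3\right) = -45$)
$Q{\left(d \right)} = -3 - d$
$-40 + K{\left(6,6 \right)} Q{\left(5 \right)} l = -40 + 5 \cdot 6 \left(-3 - 5\right) \left(-45\right) = -40 + 30 \left(-3 - 5\right) \left(-45\right) = -40 + 30 \left(-8\right) \left(-45\right) = -40 - -10800 = -40 + 10800 = 10760$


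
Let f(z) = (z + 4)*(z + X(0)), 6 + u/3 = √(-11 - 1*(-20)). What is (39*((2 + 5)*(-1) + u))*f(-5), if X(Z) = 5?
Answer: 0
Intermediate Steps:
u = -9 (u = -18 + 3*√(-11 - 1*(-20)) = -18 + 3*√(-11 + 20) = -18 + 3*√9 = -18 + 3*3 = -18 + 9 = -9)
f(z) = (4 + z)*(5 + z) (f(z) = (z + 4)*(z + 5) = (4 + z)*(5 + z))
(39*((2 + 5)*(-1) + u))*f(-5) = (39*((2 + 5)*(-1) - 9))*(20 + (-5)² + 9*(-5)) = (39*(7*(-1) - 9))*(20 + 25 - 45) = (39*(-7 - 9))*0 = (39*(-16))*0 = -624*0 = 0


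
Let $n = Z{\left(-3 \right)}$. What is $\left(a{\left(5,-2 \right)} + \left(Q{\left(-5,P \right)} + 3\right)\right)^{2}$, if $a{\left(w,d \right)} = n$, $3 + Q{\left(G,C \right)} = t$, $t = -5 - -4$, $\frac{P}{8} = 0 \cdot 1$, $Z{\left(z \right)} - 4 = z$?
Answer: $0$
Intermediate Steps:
$Z{\left(z \right)} = 4 + z$
$P = 0$ ($P = 8 \cdot 0 \cdot 1 = 8 \cdot 0 = 0$)
$t = -1$ ($t = -5 + 4 = -1$)
$Q{\left(G,C \right)} = -4$ ($Q{\left(G,C \right)} = -3 - 1 = -4$)
$n = 1$ ($n = 4 - 3 = 1$)
$a{\left(w,d \right)} = 1$
$\left(a{\left(5,-2 \right)} + \left(Q{\left(-5,P \right)} + 3\right)\right)^{2} = \left(1 + \left(-4 + 3\right)\right)^{2} = \left(1 - 1\right)^{2} = 0^{2} = 0$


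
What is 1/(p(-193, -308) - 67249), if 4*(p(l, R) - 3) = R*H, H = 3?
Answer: -1/67477 ≈ -1.4820e-5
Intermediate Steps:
p(l, R) = 3 + 3*R/4 (p(l, R) = 3 + (R*3)/4 = 3 + (3*R)/4 = 3 + 3*R/4)
1/(p(-193, -308) - 67249) = 1/((3 + (¾)*(-308)) - 67249) = 1/((3 - 231) - 67249) = 1/(-228 - 67249) = 1/(-67477) = -1/67477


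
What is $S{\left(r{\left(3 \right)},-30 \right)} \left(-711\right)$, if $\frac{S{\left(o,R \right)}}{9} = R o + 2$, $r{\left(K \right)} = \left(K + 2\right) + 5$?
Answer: $1906902$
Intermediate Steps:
$r{\left(K \right)} = 7 + K$ ($r{\left(K \right)} = \left(2 + K\right) + 5 = 7 + K$)
$S{\left(o,R \right)} = 18 + 9 R o$ ($S{\left(o,R \right)} = 9 \left(R o + 2\right) = 9 \left(2 + R o\right) = 18 + 9 R o$)
$S{\left(r{\left(3 \right)},-30 \right)} \left(-711\right) = \left(18 + 9 \left(-30\right) \left(7 + 3\right)\right) \left(-711\right) = \left(18 + 9 \left(-30\right) 10\right) \left(-711\right) = \left(18 - 2700\right) \left(-711\right) = \left(-2682\right) \left(-711\right) = 1906902$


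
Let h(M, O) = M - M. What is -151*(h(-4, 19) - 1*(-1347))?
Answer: -203397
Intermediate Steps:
h(M, O) = 0
-151*(h(-4, 19) - 1*(-1347)) = -151*(0 - 1*(-1347)) = -151*(0 + 1347) = -151*1347 = -203397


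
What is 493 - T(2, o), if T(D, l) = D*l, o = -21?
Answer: 535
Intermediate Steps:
493 - T(2, o) = 493 - 2*(-21) = 493 - 1*(-42) = 493 + 42 = 535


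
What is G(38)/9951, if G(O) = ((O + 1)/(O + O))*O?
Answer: 13/6634 ≈ 0.0019596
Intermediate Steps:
G(O) = 1/2 + O/2 (G(O) = ((1 + O)/((2*O)))*O = ((1 + O)*(1/(2*O)))*O = ((1 + O)/(2*O))*O = 1/2 + O/2)
G(38)/9951 = (1/2 + (1/2)*38)/9951 = (1/2 + 19)*(1/9951) = (39/2)*(1/9951) = 13/6634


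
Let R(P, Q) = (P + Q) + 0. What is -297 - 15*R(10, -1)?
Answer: -432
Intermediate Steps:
R(P, Q) = P + Q
-297 - 15*R(10, -1) = -297 - 15*(10 - 1) = -297 - 15*9 = -297 - 135 = -432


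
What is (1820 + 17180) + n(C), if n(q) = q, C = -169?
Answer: 18831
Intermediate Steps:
(1820 + 17180) + n(C) = (1820 + 17180) - 169 = 19000 - 169 = 18831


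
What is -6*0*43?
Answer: 0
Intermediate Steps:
-6*0*43 = -1*0*43 = 0*43 = 0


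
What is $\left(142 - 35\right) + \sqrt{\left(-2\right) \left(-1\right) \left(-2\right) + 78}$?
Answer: $107 + \sqrt{74} \approx 115.6$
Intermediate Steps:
$\left(142 - 35\right) + \sqrt{\left(-2\right) \left(-1\right) \left(-2\right) + 78} = \left(142 - 35\right) + \sqrt{2 \left(-2\right) + 78} = 107 + \sqrt{-4 + 78} = 107 + \sqrt{74}$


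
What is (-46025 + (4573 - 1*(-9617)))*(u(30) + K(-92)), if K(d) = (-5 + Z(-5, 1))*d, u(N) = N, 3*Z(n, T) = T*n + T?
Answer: -58512730/3 ≈ -1.9504e+7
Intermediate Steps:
Z(n, T) = T/3 + T*n/3 (Z(n, T) = (T*n + T)/3 = (T + T*n)/3 = T/3 + T*n/3)
K(d) = -19*d/3 (K(d) = (-5 + (⅓)*1*(1 - 5))*d = (-5 + (⅓)*1*(-4))*d = (-5 - 4/3)*d = -19*d/3)
(-46025 + (4573 - 1*(-9617)))*(u(30) + K(-92)) = (-46025 + (4573 - 1*(-9617)))*(30 - 19/3*(-92)) = (-46025 + (4573 + 9617))*(30 + 1748/3) = (-46025 + 14190)*(1838/3) = -31835*1838/3 = -58512730/3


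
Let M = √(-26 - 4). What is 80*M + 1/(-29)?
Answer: -1/29 + 80*I*√30 ≈ -0.034483 + 438.18*I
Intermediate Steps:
M = I*√30 (M = √(-30) = I*√30 ≈ 5.4772*I)
80*M + 1/(-29) = 80*(I*√30) + 1/(-29) = 80*I*√30 - 1/29 = -1/29 + 80*I*√30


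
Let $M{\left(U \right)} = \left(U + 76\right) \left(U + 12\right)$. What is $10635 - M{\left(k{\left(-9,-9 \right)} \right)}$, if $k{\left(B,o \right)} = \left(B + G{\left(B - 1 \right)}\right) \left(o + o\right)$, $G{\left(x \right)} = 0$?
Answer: $-30777$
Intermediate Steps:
$k{\left(B,o \right)} = 2 B o$ ($k{\left(B,o \right)} = \left(B + 0\right) \left(o + o\right) = B 2 o = 2 B o$)
$M{\left(U \right)} = \left(12 + U\right) \left(76 + U\right)$ ($M{\left(U \right)} = \left(76 + U\right) \left(12 + U\right) = \left(12 + U\right) \left(76 + U\right)$)
$10635 - M{\left(k{\left(-9,-9 \right)} \right)} = 10635 - \left(912 + \left(2 \left(-9\right) \left(-9\right)\right)^{2} + 88 \cdot 2 \left(-9\right) \left(-9\right)\right) = 10635 - \left(912 + 162^{2} + 88 \cdot 162\right) = 10635 - \left(912 + 26244 + 14256\right) = 10635 - 41412 = -30777$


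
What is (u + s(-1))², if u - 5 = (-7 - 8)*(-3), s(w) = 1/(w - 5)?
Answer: 89401/36 ≈ 2483.4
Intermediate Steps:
s(w) = 1/(-5 + w)
u = 50 (u = 5 + (-7 - 8)*(-3) = 5 - 15*(-3) = 5 + 45 = 50)
(u + s(-1))² = (50 + 1/(-5 - 1))² = (50 + 1/(-6))² = (50 - ⅙)² = (299/6)² = 89401/36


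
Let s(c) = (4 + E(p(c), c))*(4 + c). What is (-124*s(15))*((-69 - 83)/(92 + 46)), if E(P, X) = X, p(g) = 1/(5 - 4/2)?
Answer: 3402064/69 ≈ 49305.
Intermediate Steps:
p(g) = ⅓ (p(g) = 1/(5 - 4*½) = 1/(5 - 2) = 1/3 = ⅓)
s(c) = (4 + c)² (s(c) = (4 + c)*(4 + c) = (4 + c)²)
(-124*s(15))*((-69 - 83)/(92 + 46)) = (-124*(16 + 15² + 8*15))*((-69 - 83)/(92 + 46)) = (-124*(16 + 225 + 120))*(-152/138) = (-124*361)*(-152*1/138) = -44764*(-76/69) = 3402064/69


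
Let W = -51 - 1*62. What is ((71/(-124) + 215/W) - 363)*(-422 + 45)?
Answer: 1930631703/14012 ≈ 1.3778e+5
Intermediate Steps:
W = -113 (W = -51 - 62 = -113)
((71/(-124) + 215/W) - 363)*(-422 + 45) = ((71/(-124) + 215/(-113)) - 363)*(-422 + 45) = ((71*(-1/124) + 215*(-1/113)) - 363)*(-377) = ((-71/124 - 215/113) - 363)*(-377) = (-34683/14012 - 363)*(-377) = -5121039/14012*(-377) = 1930631703/14012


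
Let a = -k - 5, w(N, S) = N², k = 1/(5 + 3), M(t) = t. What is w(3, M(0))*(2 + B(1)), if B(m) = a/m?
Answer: -225/8 ≈ -28.125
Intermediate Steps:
k = ⅛ (k = 1/8 = ⅛ ≈ 0.12500)
a = -41/8 (a = -1*⅛ - 5 = -⅛ - 5 = -41/8 ≈ -5.1250)
B(m) = -41/(8*m)
w(3, M(0))*(2 + B(1)) = 3²*(2 - 41/8/1) = 9*(2 - 41/8*1) = 9*(2 - 41/8) = 9*(-25/8) = -225/8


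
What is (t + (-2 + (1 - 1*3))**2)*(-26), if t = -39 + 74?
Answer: -1326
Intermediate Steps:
t = 35
(t + (-2 + (1 - 1*3))**2)*(-26) = (35 + (-2 + (1 - 1*3))**2)*(-26) = (35 + (-2 + (1 - 3))**2)*(-26) = (35 + (-2 - 2)**2)*(-26) = (35 + (-4)**2)*(-26) = (35 + 16)*(-26) = 51*(-26) = -1326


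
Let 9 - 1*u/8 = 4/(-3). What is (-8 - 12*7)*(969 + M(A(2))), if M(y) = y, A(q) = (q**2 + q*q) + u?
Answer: -292468/3 ≈ -97489.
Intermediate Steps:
u = 248/3 (u = 72 - 32/(-3) = 72 - 32*(-1)/3 = 72 - 8*(-4/3) = 72 + 32/3 = 248/3 ≈ 82.667)
A(q) = 248/3 + 2*q**2 (A(q) = (q**2 + q*q) + 248/3 = (q**2 + q**2) + 248/3 = 2*q**2 + 248/3 = 248/3 + 2*q**2)
(-8 - 12*7)*(969 + M(A(2))) = (-8 - 12*7)*(969 + (248/3 + 2*2**2)) = (-8 - 84)*(969 + (248/3 + 2*4)) = -92*(969 + (248/3 + 8)) = -92*(969 + 272/3) = -92*3179/3 = -292468/3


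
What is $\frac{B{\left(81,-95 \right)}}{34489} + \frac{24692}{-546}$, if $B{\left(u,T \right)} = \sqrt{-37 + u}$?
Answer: $- \frac{12346}{273} + \frac{2 \sqrt{11}}{34489} \approx -45.223$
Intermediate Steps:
$\frac{B{\left(81,-95 \right)}}{34489} + \frac{24692}{-546} = \frac{\sqrt{-37 + 81}}{34489} + \frac{24692}{-546} = \sqrt{44} \cdot \frac{1}{34489} + 24692 \left(- \frac{1}{546}\right) = 2 \sqrt{11} \cdot \frac{1}{34489} - \frac{12346}{273} = \frac{2 \sqrt{11}}{34489} - \frac{12346}{273} = - \frac{12346}{273} + \frac{2 \sqrt{11}}{34489}$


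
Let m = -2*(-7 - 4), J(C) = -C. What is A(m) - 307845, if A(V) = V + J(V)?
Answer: -307845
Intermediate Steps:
m = 22 (m = -2*(-11) = 22)
A(V) = 0 (A(V) = V - V = 0)
A(m) - 307845 = 0 - 307845 = -307845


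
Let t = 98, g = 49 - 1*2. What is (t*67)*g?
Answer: 308602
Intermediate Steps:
g = 47 (g = 49 - 2 = 47)
(t*67)*g = (98*67)*47 = 6566*47 = 308602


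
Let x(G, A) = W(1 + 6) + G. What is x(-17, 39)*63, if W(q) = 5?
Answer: -756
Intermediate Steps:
x(G, A) = 5 + G
x(-17, 39)*63 = (5 - 17)*63 = -12*63 = -756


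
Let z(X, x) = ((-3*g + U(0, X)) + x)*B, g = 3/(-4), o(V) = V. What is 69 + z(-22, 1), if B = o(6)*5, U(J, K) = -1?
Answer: 273/2 ≈ 136.50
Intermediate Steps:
g = -¾ (g = 3*(-¼) = -¾ ≈ -0.75000)
B = 30 (B = 6*5 = 30)
z(X, x) = 75/2 + 30*x (z(X, x) = ((-3*(-¾) - 1) + x)*30 = ((9/4 - 1) + x)*30 = (5/4 + x)*30 = 75/2 + 30*x)
69 + z(-22, 1) = 69 + (75/2 + 30*1) = 69 + (75/2 + 30) = 69 + 135/2 = 273/2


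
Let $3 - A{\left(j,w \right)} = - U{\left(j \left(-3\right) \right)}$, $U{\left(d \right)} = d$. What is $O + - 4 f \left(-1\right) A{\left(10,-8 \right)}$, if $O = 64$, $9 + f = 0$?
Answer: $1036$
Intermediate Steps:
$f = -9$ ($f = -9 + 0 = -9$)
$A{\left(j,w \right)} = 3 - 3 j$ ($A{\left(j,w \right)} = 3 - - j \left(-3\right) = 3 - - \left(-3\right) j = 3 - 3 j$)
$O + - 4 f \left(-1\right) A{\left(10,-8 \right)} = 64 + \left(-4\right) \left(-9\right) \left(-1\right) \left(3 - 30\right) = 64 + 36 \left(-1\right) \left(3 - 30\right) = 64 - -972 = 64 + 972 = 1036$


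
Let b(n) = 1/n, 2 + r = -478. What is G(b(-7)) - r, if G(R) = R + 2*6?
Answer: 3443/7 ≈ 491.86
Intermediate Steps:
r = -480 (r = -2 - 478 = -480)
G(R) = 12 + R (G(R) = R + 12 = 12 + R)
G(b(-7)) - r = (12 + 1/(-7)) - 1*(-480) = (12 - 1/7) + 480 = 83/7 + 480 = 3443/7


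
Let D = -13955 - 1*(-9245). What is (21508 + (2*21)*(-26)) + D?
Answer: 15706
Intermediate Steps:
D = -4710 (D = -13955 + 9245 = -4710)
(21508 + (2*21)*(-26)) + D = (21508 + (2*21)*(-26)) - 4710 = (21508 + 42*(-26)) - 4710 = (21508 - 1092) - 4710 = 20416 - 4710 = 15706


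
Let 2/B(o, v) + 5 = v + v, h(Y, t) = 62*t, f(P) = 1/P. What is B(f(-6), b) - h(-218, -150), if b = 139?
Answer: 2538902/273 ≈ 9300.0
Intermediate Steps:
B(o, v) = 2/(-5 + 2*v) (B(o, v) = 2/(-5 + (v + v)) = 2/(-5 + 2*v))
B(f(-6), b) - h(-218, -150) = 2/(-5 + 2*139) - 62*(-150) = 2/(-5 + 278) - 1*(-9300) = 2/273 + 9300 = 2538902/273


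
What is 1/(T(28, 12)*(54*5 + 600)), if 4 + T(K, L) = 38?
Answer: 1/29580 ≈ 3.3807e-5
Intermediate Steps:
T(K, L) = 34 (T(K, L) = -4 + 38 = 34)
1/(T(28, 12)*(54*5 + 600)) = 1/(34*(54*5 + 600)) = 1/(34*(270 + 600)) = 1/(34*870) = 1/29580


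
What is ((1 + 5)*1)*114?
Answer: 684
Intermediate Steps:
((1 + 5)*1)*114 = (6*1)*114 = 6*114 = 684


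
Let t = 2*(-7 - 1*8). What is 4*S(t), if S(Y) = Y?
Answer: -120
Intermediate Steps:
t = -30 (t = 2*(-7 - 8) = 2*(-15) = -30)
4*S(t) = 4*(-30) = -120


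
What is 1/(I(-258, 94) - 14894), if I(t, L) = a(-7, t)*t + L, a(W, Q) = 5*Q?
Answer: 1/318020 ≈ 3.1445e-6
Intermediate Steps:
I(t, L) = L + 5*t² (I(t, L) = (5*t)*t + L = 5*t² + L = L + 5*t²)
1/(I(-258, 94) - 14894) = 1/((94 + 5*(-258)²) - 14894) = 1/((94 + 5*66564) - 14894) = 1/((94 + 332820) - 14894) = 1/(332914 - 14894) = 1/318020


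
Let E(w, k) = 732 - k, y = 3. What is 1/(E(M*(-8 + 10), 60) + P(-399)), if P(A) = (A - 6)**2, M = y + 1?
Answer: 1/164697 ≈ 6.0718e-6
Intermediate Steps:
M = 4 (M = 3 + 1 = 4)
P(A) = (-6 + A)**2
1/(E(M*(-8 + 10), 60) + P(-399)) = 1/((732 - 1*60) + (-6 - 399)**2) = 1/((732 - 60) + (-405)**2) = 1/(672 + 164025) = 1/164697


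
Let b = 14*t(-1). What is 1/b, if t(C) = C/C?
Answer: 1/14 ≈ 0.071429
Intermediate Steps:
t(C) = 1
b = 14 (b = 14*1 = 14)
1/b = 1/14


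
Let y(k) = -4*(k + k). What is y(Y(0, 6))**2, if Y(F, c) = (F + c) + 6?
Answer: 9216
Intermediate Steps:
Y(F, c) = 6 + F + c
y(k) = -8*k
y(Y(0, 6))**2 = (-8*(6 + 0 + 6))**2 = (-8*12)**2 = (-96)**2 = 9216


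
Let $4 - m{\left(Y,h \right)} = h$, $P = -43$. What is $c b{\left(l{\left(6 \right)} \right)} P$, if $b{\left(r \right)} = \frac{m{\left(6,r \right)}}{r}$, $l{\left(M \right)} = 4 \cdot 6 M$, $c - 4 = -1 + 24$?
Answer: $\frac{4515}{4} \approx 1128.8$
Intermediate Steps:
$m{\left(Y,h \right)} = 4 - h$
$c = 27$ ($c = 4 + \left(-1 + 24\right) = 4 + 23 = 27$)
$l{\left(M \right)} = 24 M$
$b{\left(r \right)} = \frac{4 - r}{r}$
$c b{\left(l{\left(6 \right)} \right)} P = 27 \frac{4 - 24 \cdot 6}{24 \cdot 6} \left(-43\right) = 27 \frac{4 - 144}{144} \left(-43\right) = 27 \cdot \frac{1}{144} \left(-140\right) \left(-43\right) = 27 \left(- \frac{35}{36}\right) \left(-43\right) = \left(- \frac{105}{4}\right) \left(-43\right) = \frac{4515}{4}$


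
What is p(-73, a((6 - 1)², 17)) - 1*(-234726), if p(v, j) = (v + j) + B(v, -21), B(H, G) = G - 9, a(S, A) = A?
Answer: 234640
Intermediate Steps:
B(H, G) = -9 + G
p(v, j) = -30 + j + v (p(v, j) = (v + j) + (-9 - 21) = (j + v) - 30 = -30 + j + v)
p(-73, a((6 - 1)², 17)) - 1*(-234726) = (-30 + 17 - 73) - 1*(-234726) = -86 + 234726 = 234640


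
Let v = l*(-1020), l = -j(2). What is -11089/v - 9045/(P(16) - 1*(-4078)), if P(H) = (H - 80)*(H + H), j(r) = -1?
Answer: 1328477/207060 ≈ 6.4159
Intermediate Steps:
P(H) = 2*H*(-80 + H) (P(H) = (-80 + H)*(2*H) = 2*H*(-80 + H))
l = 1 (l = -1*(-1) = 1)
v = -1020 (v = 1*(-1020) = -1020)
-11089/v - 9045/(P(16) - 1*(-4078)) = -11089/(-1020) - 9045/(2*16*(-80 + 16) - 1*(-4078)) = -11089*(-1/1020) - 9045/(2*16*(-64) + 4078) = 11089/1020 - 9045/(-2048 + 4078) = 11089/1020 - 9045/2030 = 11089/1020 - 9045*1/2030 = 11089/1020 - 1809/406 = 1328477/207060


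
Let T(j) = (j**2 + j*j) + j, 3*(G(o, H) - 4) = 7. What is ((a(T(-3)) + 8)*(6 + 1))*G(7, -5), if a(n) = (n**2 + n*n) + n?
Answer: 62909/3 ≈ 20970.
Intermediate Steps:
G(o, H) = 19/3 (G(o, H) = 4 + (1/3)*7 = 4 + 7/3 = 19/3)
T(j) = j + 2*j**2 (T(j) = (j**2 + j**2) + j = 2*j**2 + j = j + 2*j**2)
a(n) = n + 2*n**2 (a(n) = (n**2 + n**2) + n = 2*n**2 + n = n + 2*n**2)
((a(T(-3)) + 8)*(6 + 1))*G(7, -5) = (((-3*(1 + 2*(-3)))*(1 + 2*(-3*(1 + 2*(-3)))) + 8)*(6 + 1))*(19/3) = (((-3*(1 - 6))*(1 + 2*(-3*(1 - 6))) + 8)*7)*(19/3) = (((-3*(-5))*(1 + 2*(-3*(-5))) + 8)*7)*(19/3) = ((15*(1 + 2*15) + 8)*7)*(19/3) = ((15*(1 + 30) + 8)*7)*(19/3) = ((15*31 + 8)*7)*(19/3) = ((465 + 8)*7)*(19/3) = (473*7)*(19/3) = 3311*(19/3) = 62909/3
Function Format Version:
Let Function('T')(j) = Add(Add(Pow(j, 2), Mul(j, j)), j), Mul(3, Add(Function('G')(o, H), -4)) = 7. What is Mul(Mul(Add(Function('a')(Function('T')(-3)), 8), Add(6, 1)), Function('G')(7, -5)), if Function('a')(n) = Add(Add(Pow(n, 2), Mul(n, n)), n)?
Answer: Rational(62909, 3) ≈ 20970.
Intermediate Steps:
Function('G')(o, H) = Rational(19, 3) (Function('G')(o, H) = Add(4, Mul(Rational(1, 3), 7)) = Add(4, Rational(7, 3)) = Rational(19, 3))
Function('T')(j) = Add(j, Mul(2, Pow(j, 2))) (Function('T')(j) = Add(Add(Pow(j, 2), Pow(j, 2)), j) = Add(Mul(2, Pow(j, 2)), j) = Add(j, Mul(2, Pow(j, 2))))
Function('a')(n) = Add(n, Mul(2, Pow(n, 2))) (Function('a')(n) = Add(Add(Pow(n, 2), Pow(n, 2)), n) = Add(Mul(2, Pow(n, 2)), n) = Add(n, Mul(2, Pow(n, 2))))
Mul(Mul(Add(Function('a')(Function('T')(-3)), 8), Add(6, 1)), Function('G')(7, -5)) = Mul(Mul(Add(Mul(Mul(-3, Add(1, Mul(2, -3))), Add(1, Mul(2, Mul(-3, Add(1, Mul(2, -3)))))), 8), Add(6, 1)), Rational(19, 3)) = Mul(Mul(Add(Mul(Mul(-3, Add(1, -6)), Add(1, Mul(2, Mul(-3, Add(1, -6))))), 8), 7), Rational(19, 3)) = Mul(Mul(Add(Mul(Mul(-3, -5), Add(1, Mul(2, Mul(-3, -5)))), 8), 7), Rational(19, 3)) = Mul(Mul(Add(Mul(15, Add(1, Mul(2, 15))), 8), 7), Rational(19, 3)) = Mul(Mul(Add(Mul(15, Add(1, 30)), 8), 7), Rational(19, 3)) = Mul(Mul(Add(Mul(15, 31), 8), 7), Rational(19, 3)) = Mul(Mul(Add(465, 8), 7), Rational(19, 3)) = Mul(Mul(473, 7), Rational(19, 3)) = Mul(3311, Rational(19, 3)) = Rational(62909, 3)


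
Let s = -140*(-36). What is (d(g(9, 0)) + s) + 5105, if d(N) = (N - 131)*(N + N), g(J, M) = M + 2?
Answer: 9629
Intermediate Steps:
s = 5040
g(J, M) = 2 + M
d(N) = 2*N*(-131 + N) (d(N) = (-131 + N)*(2*N) = 2*N*(-131 + N))
(d(g(9, 0)) + s) + 5105 = (2*(2 + 0)*(-131 + (2 + 0)) + 5040) + 5105 = (2*2*(-131 + 2) + 5040) + 5105 = (2*2*(-129) + 5040) + 5105 = (-516 + 5040) + 5105 = 4524 + 5105 = 9629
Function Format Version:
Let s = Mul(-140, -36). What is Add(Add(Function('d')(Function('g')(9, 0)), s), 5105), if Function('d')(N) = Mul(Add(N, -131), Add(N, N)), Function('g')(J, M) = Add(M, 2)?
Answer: 9629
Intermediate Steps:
s = 5040
Function('g')(J, M) = Add(2, M)
Function('d')(N) = Mul(2, N, Add(-131, N)) (Function('d')(N) = Mul(Add(-131, N), Mul(2, N)) = Mul(2, N, Add(-131, N)))
Add(Add(Function('d')(Function('g')(9, 0)), s), 5105) = Add(Add(Mul(2, Add(2, 0), Add(-131, Add(2, 0))), 5040), 5105) = Add(Add(Mul(2, 2, Add(-131, 2)), 5040), 5105) = Add(Add(Mul(2, 2, -129), 5040), 5105) = Add(Add(-516, 5040), 5105) = Add(4524, 5105) = 9629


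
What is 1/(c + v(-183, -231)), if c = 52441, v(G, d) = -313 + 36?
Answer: 1/52164 ≈ 1.9170e-5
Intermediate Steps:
v(G, d) = -277
1/(c + v(-183, -231)) = 1/(52441 - 277) = 1/52164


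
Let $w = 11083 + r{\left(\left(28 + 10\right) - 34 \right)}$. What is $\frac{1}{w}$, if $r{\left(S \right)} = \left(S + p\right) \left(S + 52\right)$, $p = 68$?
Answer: $\frac{1}{15115} \approx 6.6159 \cdot 10^{-5}$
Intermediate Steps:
$r{\left(S \right)} = \left(52 + S\right) \left(68 + S\right)$ ($r{\left(S \right)} = \left(S + 68\right) \left(S + 52\right) = \left(68 + S\right) \left(52 + S\right) = \left(52 + S\right) \left(68 + S\right)$)
$w = 15115$ ($w = 11083 + \left(3536 + \left(\left(28 + 10\right) - 34\right)^{2} + 120 \left(\left(28 + 10\right) - 34\right)\right) = 11083 + \left(3536 + \left(38 - 34\right)^{2} + 120 \left(38 - 34\right)\right) = 11083 + \left(3536 + 4^{2} + 120 \cdot 4\right) = 11083 + \left(3536 + 16 + 480\right) = 11083 + 4032 = 15115$)
$\frac{1}{w} = \frac{1}{15115}$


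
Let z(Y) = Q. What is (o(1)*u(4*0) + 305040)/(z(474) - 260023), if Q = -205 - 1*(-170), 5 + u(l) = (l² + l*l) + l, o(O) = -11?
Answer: -305095/260058 ≈ -1.1732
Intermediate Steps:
u(l) = -5 + l + 2*l² (u(l) = -5 + ((l² + l*l) + l) = -5 + ((l² + l²) + l) = -5 + (2*l² + l) = -5 + (l + 2*l²) = -5 + l + 2*l²)
Q = -35 (Q = -205 + 170 = -35)
z(Y) = -35
(o(1)*u(4*0) + 305040)/(z(474) - 260023) = (-11*(-5 + 4*0 + 2*(4*0)²) + 305040)/(-35 - 260023) = (-11*(-5 + 0 + 2*0²) + 305040)/(-260058) = (-11*(-5 + 0 + 2*0) + 305040)*(-1/260058) = (-11*(-5 + 0 + 0) + 305040)*(-1/260058) = (-11*(-5) + 305040)*(-1/260058) = (55 + 305040)*(-1/260058) = 305095*(-1/260058) = -305095/260058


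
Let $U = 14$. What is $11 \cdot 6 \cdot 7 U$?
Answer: $6468$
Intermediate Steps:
$11 \cdot 6 \cdot 7 U = 11 \cdot 6 \cdot 7 \cdot 14 = 11 \cdot 42 \cdot 14 = 462 \cdot 14 = 6468$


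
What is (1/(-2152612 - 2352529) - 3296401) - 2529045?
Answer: -26244455617887/4505141 ≈ -5.8254e+6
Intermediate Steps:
(1/(-2152612 - 2352529) - 3296401) - 2529045 = (1/(-4505141) - 3296401) - 2529045 = (-1/4505141 - 3296401) - 2529045 = -14850751297542/4505141 - 2529045 = -26244455617887/4505141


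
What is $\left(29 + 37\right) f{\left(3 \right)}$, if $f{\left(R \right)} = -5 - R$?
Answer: $-528$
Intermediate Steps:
$\left(29 + 37\right) f{\left(3 \right)} = \left(29 + 37\right) \left(-5 - 3\right) = 66 \left(-5 - 3\right) = 66 \left(-8\right) = -528$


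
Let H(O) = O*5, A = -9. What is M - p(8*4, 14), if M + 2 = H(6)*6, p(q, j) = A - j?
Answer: 201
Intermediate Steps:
H(O) = 5*O
p(q, j) = -9 - j
M = 178 (M = -2 + (5*6)*6 = -2 + 30*6 = -2 + 180 = 178)
M - p(8*4, 14) = 178 - (-9 - 1*14) = 178 - (-9 - 14) = 178 - 1*(-23) = 178 + 23 = 201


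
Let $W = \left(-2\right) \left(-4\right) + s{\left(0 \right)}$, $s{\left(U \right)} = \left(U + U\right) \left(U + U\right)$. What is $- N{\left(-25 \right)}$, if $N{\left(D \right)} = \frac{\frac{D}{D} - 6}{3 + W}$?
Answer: $\frac{5}{11} \approx 0.45455$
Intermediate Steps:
$s{\left(U \right)} = 4 U^{2}$ ($s{\left(U \right)} = 2 U 2 U = 4 U^{2}$)
$W = 8$ ($W = \left(-2\right) \left(-4\right) + 4 \cdot 0^{2} = 8 + 4 \cdot 0 = 8 + 0 = 8$)
$N{\left(D \right)} = - \frac{5}{11}$ ($N{\left(D \right)} = \frac{\frac{D}{D} - 6}{3 + 8} = \frac{1 - 6}{11} = \left(-5\right) \frac{1}{11} = - \frac{5}{11}$)
$- N{\left(-25 \right)} = \left(-1\right) \left(- \frac{5}{11}\right) = \frac{5}{11}$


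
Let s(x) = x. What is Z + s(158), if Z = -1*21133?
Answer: -20975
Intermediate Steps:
Z = -21133
Z + s(158) = -21133 + 158 = -20975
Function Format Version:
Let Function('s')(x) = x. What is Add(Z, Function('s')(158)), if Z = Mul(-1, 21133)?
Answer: -20975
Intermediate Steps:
Z = -21133
Add(Z, Function('s')(158)) = Add(-21133, 158) = -20975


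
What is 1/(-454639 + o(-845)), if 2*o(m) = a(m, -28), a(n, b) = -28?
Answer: -1/454653 ≈ -2.1995e-6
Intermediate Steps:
o(m) = -14 (o(m) = (1/2)*(-28) = -14)
1/(-454639 + o(-845)) = 1/(-454639 - 14) = 1/(-454653) = -1/454653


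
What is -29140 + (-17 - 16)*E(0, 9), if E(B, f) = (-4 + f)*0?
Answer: -29140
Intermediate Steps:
E(B, f) = 0
-29140 + (-17 - 16)*E(0, 9) = -29140 + (-17 - 16)*0 = -29140 - 33*0 = -29140 + 0 = -29140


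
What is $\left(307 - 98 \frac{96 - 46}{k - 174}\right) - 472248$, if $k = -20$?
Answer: $- \frac{45775827}{97} \approx -4.7192 \cdot 10^{5}$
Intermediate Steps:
$\left(307 - 98 \frac{96 - 46}{k - 174}\right) - 472248 = \left(307 - 98 \frac{96 - 46}{-20 - 174}\right) - 472248 = \left(307 - 98 \frac{50}{-194}\right) - 472248 = \left(307 - 98 \cdot 50 \left(- \frac{1}{194}\right)\right) - 472248 = \left(307 - - \frac{2450}{97}\right) - 472248 = \left(307 + \frac{2450}{97}\right) - 472248 = \frac{32229}{97} - 472248 = - \frac{45775827}{97}$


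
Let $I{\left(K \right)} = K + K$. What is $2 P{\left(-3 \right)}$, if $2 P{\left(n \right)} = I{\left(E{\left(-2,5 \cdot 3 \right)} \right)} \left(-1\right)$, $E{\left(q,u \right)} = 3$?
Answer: $-6$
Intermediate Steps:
$I{\left(K \right)} = 2 K$
$P{\left(n \right)} = -3$ ($P{\left(n \right)} = \frac{2 \cdot 3 \left(-1\right)}{2} = \frac{6 \left(-1\right)}{2} = \frac{1}{2} \left(-6\right) = -3$)
$2 P{\left(-3 \right)} = 2 \left(-3\right) = -6$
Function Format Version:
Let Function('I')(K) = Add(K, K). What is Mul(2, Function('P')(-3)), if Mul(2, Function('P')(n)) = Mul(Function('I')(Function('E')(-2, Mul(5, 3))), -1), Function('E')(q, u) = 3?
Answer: -6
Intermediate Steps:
Function('I')(K) = Mul(2, K)
Function('P')(n) = -3 (Function('P')(n) = Mul(Rational(1, 2), Mul(Mul(2, 3), -1)) = Mul(Rational(1, 2), Mul(6, -1)) = Mul(Rational(1, 2), -6) = -3)
Mul(2, Function('P')(-3)) = Mul(2, -3) = -6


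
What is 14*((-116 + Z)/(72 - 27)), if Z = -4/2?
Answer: -1652/45 ≈ -36.711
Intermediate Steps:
Z = -2 (Z = -4*½ = -2)
14*((-116 + Z)/(72 - 27)) = 14*((-116 - 2)/(72 - 27)) = 14*(-118/45) = -1652/45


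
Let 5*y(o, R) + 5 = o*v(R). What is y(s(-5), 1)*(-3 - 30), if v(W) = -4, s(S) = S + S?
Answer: -231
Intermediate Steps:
s(S) = 2*S
y(o, R) = -1 - 4*o/5 (y(o, R) = -1 + (o*(-4))/5 = -1 + (-4*o)/5 = -1 - 4*o/5)
y(s(-5), 1)*(-3 - 30) = (-1 - 8*(-5)/5)*(-3 - 30) = (-1 - ⅘*(-10))*(-33) = (-1 + 8)*(-33) = 7*(-33) = -231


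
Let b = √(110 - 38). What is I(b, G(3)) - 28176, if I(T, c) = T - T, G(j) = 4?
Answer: -28176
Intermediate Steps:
b = 6*√2 (b = √72 = 6*√2 ≈ 8.4853)
I(T, c) = 0
I(b, G(3)) - 28176 = 0 - 28176 = -28176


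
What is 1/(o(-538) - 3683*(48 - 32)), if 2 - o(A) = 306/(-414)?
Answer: -23/1355281 ≈ -1.6971e-5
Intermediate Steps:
o(A) = 63/23 (o(A) = 2 - 306/(-414) = 2 - 306*(-1)/414 = 2 - 1*(-17/23) = 2 + 17/23 = 63/23)
1/(o(-538) - 3683*(48 - 32)) = 1/(63/23 - 3683*(48 - 32)) = 1/(63/23 - 3683*16) = 1/(63/23 - 58928) = 1/(-1355281/23) = -23/1355281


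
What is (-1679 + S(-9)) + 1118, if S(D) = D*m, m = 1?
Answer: -570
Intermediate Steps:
S(D) = D (S(D) = D*1 = D)
(-1679 + S(-9)) + 1118 = (-1679 - 9) + 1118 = -1688 + 1118 = -570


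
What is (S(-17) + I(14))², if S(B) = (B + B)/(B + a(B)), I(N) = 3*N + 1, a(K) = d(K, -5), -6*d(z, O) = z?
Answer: 51529/25 ≈ 2061.2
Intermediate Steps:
d(z, O) = -z/6
a(K) = -K/6
I(N) = 1 + 3*N
S(B) = 12/5 (S(B) = (B + B)/(B - B/6) = (2*B)/((5*B/6)) = (2*B)*(6/(5*B)) = 12/5)
(S(-17) + I(14))² = (12/5 + (1 + 3*14))² = (12/5 + (1 + 42))² = (12/5 + 43)² = (227/5)² = 51529/25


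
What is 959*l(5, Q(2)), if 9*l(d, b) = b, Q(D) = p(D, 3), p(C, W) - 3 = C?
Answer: 4795/9 ≈ 532.78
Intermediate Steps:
p(C, W) = 3 + C
Q(D) = 3 + D
l(d, b) = b/9
959*l(5, Q(2)) = 959*((3 + 2)/9) = 959*((1/9)*5) = 959*(5/9) = 4795/9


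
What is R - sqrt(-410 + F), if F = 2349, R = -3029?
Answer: -3029 - sqrt(1939) ≈ -3073.0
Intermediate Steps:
R - sqrt(-410 + F) = -3029 - sqrt(-410 + 2349) = -3029 - sqrt(1939)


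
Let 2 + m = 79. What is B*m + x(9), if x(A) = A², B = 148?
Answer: 11477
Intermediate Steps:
m = 77 (m = -2 + 79 = 77)
B*m + x(9) = 148*77 + 9² = 11396 + 81 = 11477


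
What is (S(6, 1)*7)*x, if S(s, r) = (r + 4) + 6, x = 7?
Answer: 539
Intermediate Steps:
S(s, r) = 10 + r (S(s, r) = (4 + r) + 6 = 10 + r)
(S(6, 1)*7)*x = ((10 + 1)*7)*7 = (11*7)*7 = 77*7 = 539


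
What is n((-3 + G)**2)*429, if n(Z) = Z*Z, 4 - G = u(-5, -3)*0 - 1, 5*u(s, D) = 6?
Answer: 6864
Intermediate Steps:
u(s, D) = 6/5 (u(s, D) = (1/5)*6 = 6/5)
G = 5 (G = 4 - ((6/5)*0 - 1) = 4 - (0 - 1) = 4 - 1*(-1) = 4 + 1 = 5)
n(Z) = Z**2
n((-3 + G)**2)*429 = ((-3 + 5)**2)**2*429 = (2**2)**2*429 = 4**2*429 = 16*429 = 6864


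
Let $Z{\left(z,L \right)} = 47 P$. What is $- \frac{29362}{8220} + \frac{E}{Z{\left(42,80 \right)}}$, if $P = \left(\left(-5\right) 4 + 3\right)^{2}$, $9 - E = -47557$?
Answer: $- \frac{230339}{3283890} \approx -0.070142$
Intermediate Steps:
$E = 47566$ ($E = 9 - -47557 = 9 + 47557 = 47566$)
$P = 289$ ($P = \left(-20 + 3\right)^{2} = \left(-17\right)^{2} = 289$)
$Z{\left(z,L \right)} = 13583$ ($Z{\left(z,L \right)} = 47 \cdot 289 = 13583$)
$- \frac{29362}{8220} + \frac{E}{Z{\left(42,80 \right)}} = - \frac{29362}{8220} + \frac{47566}{13583} = \left(-29362\right) \frac{1}{8220} + 47566 \cdot \frac{1}{13583} = - \frac{14681}{4110} + \frac{2798}{799} = - \frac{230339}{3283890}$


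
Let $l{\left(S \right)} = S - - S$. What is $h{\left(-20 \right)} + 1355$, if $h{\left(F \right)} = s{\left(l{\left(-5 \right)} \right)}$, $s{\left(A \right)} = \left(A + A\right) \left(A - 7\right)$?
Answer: $1695$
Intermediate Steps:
$l{\left(S \right)} = 2 S$ ($l{\left(S \right)} = S + S = 2 S$)
$s{\left(A \right)} = 2 A \left(-7 + A\right)$
$h{\left(F \right)} = 340$ ($h{\left(F \right)} = 2 \cdot 2 \left(-5\right) \left(-7 + 2 \left(-5\right)\right) = 2 \left(-10\right) \left(-7 - 10\right) = 2 \left(-10\right) \left(-17\right) = 340$)
$h{\left(-20 \right)} + 1355 = 340 + 1355 = 1695$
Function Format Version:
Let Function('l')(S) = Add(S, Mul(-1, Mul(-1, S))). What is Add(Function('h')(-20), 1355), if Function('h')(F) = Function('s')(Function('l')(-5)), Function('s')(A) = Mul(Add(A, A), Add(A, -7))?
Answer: 1695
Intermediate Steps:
Function('l')(S) = Mul(2, S) (Function('l')(S) = Add(S, S) = Mul(2, S))
Function('s')(A) = Mul(2, A, Add(-7, A)) (Function('s')(A) = Mul(Mul(2, A), Add(-7, A)) = Mul(2, A, Add(-7, A)))
Function('h')(F) = 340 (Function('h')(F) = Mul(2, Mul(2, -5), Add(-7, Mul(2, -5))) = Mul(2, -10, Add(-7, -10)) = Mul(2, -10, -17) = 340)
Add(Function('h')(-20), 1355) = Add(340, 1355) = 1695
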